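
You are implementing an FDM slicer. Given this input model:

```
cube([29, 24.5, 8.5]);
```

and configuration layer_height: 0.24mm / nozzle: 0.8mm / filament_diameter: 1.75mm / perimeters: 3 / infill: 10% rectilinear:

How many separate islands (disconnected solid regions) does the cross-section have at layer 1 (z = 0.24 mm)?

1

At z = 0.24 mm: the cube (footprint 29×24.5) is included at this height. Overall, the cross-section is a single solid region. Island count = 1.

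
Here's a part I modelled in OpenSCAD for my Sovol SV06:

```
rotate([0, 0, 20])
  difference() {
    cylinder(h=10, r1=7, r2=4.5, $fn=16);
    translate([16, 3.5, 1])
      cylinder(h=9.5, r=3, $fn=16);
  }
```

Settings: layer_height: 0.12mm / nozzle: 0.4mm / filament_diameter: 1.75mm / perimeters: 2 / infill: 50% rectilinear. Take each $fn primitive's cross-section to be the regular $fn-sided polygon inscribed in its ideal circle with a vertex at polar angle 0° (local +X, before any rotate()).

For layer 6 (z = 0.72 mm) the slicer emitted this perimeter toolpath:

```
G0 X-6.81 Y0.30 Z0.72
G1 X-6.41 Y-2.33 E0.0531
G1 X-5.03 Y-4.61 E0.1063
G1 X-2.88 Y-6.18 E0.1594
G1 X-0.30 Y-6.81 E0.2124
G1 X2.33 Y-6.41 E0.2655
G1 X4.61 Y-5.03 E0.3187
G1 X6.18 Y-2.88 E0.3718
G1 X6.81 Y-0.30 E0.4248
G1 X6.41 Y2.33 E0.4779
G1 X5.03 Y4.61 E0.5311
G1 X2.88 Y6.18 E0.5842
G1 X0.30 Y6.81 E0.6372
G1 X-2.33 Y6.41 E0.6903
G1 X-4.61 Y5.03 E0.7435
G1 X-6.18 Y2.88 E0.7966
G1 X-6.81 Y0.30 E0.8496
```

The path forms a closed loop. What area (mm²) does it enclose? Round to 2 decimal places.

Apply the shoelace formula to the sequence of (X, Y) vertices; enclosed area = 142.38 mm².

142.38 mm²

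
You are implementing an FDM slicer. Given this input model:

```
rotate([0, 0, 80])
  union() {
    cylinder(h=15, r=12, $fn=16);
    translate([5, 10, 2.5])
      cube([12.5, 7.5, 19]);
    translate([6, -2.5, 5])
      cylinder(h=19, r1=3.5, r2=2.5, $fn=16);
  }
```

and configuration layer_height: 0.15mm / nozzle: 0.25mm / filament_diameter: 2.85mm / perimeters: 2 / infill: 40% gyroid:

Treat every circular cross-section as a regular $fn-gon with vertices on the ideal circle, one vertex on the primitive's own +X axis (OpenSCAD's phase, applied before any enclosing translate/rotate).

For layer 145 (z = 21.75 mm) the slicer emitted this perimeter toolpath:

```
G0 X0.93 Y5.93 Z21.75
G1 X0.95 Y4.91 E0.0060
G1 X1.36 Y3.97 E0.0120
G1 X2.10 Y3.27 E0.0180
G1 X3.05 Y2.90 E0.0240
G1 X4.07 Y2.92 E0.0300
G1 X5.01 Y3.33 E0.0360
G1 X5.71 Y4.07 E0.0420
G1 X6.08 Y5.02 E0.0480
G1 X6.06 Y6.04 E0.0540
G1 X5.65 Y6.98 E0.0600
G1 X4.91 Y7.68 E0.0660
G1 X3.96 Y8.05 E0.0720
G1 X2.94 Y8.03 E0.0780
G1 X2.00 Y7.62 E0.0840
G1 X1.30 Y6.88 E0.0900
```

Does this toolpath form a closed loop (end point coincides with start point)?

Start point (G0): (0.93, 5.93). End point (last G1): the path does not return to the start — open.

no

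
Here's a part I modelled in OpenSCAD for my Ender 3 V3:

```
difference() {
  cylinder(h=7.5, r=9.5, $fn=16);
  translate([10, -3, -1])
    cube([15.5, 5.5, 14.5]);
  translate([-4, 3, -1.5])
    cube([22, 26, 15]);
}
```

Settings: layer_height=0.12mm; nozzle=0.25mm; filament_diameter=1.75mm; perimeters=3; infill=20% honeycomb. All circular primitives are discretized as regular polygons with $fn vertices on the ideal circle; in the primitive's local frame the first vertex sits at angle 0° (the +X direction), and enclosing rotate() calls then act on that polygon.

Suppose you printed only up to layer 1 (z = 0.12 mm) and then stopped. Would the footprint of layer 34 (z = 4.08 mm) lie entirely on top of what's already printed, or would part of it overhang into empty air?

entirely on top

Compare the two slices. At z = 0.12: the r=9.5 cylinder gives a regular 16-gon of circumradius 9.5 (constant along its height) (area = (16/2)·9.500²·sin(360°/16) = 276.30 mm²); the cube at (10, -3) (footprint 15.5×5.5) is included at this height (area 85.25 mm²); the 22×26 cube at (-4, 3) contributes its full rectangle (area 572.00 mm²); Taking the first minus the rest: starting from the r=9.5 cylinder (276.30 mm²), the 15.5×5.5 cube at (10, -3) misses the remaining region (no effect); the 22×26 cube at (-4, 3) partially overlaps it — only the 65.85 mm² overlap (of its 572.00 mm²) is removed, clipping the outline — area = 210.45 mm². At z = 4.08: the cylinder: section is a regular 16-gon, circumradius r=9.5 (area = (16/2)·9.500²·sin(360°/16) = 276.30 mm²); the cube at (10, -3) (footprint 15.5×5.5) is included at this height (area 85.25 mm²); the cube at (-4, 3) (footprint 22×26) is included at this height (area 572.00 mm²); After the difference (first − rest): starting from the r=9.5 cylinder (276.30 mm²), the 15.5×5.5 cube at (10, -3) misses the remaining region (no effect); the 22×26 cube at (-4, 3) partially overlaps it — only the 65.85 mm² overlap (of its 572.00 mm²) is removed, clipping the outline — area = 210.45 mm². Checking containment: the cross-section at z = 4.08 is a subset of the cross-section at z = 0.12.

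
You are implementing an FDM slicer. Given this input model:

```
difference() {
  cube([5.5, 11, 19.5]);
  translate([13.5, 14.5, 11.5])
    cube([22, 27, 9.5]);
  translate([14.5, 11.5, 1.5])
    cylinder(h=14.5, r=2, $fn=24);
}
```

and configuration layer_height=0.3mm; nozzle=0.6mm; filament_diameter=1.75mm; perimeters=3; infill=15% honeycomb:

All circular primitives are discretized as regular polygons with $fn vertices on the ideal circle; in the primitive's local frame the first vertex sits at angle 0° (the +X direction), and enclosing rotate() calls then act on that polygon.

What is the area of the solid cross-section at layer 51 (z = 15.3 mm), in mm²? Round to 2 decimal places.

60.50 mm²

At z = 15.3 mm: the 5.5×11 cube contributes its full rectangle (area 60.50 mm²); the 22×27 cube at (13.5, 14.5) contributes its full rectangle (area 594.00 mm²); the r=2 cylinder at (14.5, 11.5) gives a regular 24-gon of circumradius 2 (constant along its height) (area = (24/2)·2.000²·sin(360°/24) = 12.42 mm²); After the difference (first − rest): starting from the 5.5×11 cube (60.50 mm²), the 22×27 cube at (13.5, 14.5) misses the remaining region (no effect); the r=2 cylinder at (14.5, 11.5) misses the remaining region (no effect) — area = 60.50 mm². Overall, the cross-section is a single solid region. Net area = 60.50 mm².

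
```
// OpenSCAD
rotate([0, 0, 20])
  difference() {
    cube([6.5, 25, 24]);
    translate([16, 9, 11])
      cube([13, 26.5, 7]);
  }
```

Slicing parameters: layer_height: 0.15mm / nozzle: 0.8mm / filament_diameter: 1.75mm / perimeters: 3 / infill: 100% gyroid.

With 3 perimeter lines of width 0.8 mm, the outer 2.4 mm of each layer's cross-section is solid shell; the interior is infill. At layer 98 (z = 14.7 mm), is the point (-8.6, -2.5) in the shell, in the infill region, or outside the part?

At z = 14.7 mm: the cube is present — its section is the full 6.5×25 rectangle; the 13×26.5 cube at (16, 9) contributes its full rectangle; Taking the first minus the rest: starting from the 6.5×25 cube, the 13×26.5 cube at (16, 9) misses the remaining region (no effect) — 1 connected region; (rotated 20° about Z; rotation is an isometry so areas/perimeters/island counts are preserved). Overall, the cross-section is a single solid region. Undo the 20° rotation: the query point maps to (-8.936, 0.592) in the un-rotated model frame. The nearest boundary edge runs (0.00, 0.00)→(0.00, 25.00); distance from the point to it = 8.94 mm. The point is not inside any of the regions above, so it lies outside the cross-section (8.94 mm from the nearest boundary).

outside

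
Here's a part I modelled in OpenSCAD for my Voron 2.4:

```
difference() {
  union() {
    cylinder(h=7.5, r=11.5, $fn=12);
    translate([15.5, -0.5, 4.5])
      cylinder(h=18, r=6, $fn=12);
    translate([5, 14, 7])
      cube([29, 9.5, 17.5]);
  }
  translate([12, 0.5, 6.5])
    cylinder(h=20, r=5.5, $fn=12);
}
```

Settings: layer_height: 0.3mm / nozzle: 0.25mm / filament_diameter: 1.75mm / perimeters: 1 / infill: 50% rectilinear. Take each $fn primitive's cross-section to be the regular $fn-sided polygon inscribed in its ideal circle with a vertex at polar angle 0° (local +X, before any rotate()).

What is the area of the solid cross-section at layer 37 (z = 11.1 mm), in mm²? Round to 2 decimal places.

At z = 11.1 mm: the cylinder does not reach this height (z outside [0, 7.5]); the cylinder at (15.5, -0.5): section is a regular 12-gon, circumradius r=6 (area = (12/2)·6.000²·sin(360°/12) = 108.00 mm²); the 29×9.5 cube at (5, 14) contributes its full rectangle (area 275.50 mm²); Taking the union: the 2 present regions are separate (no shared area or edge), so areas and boundary lengths simply add and each stays a separate island — area = 383.50 mm²; the cylinder at (12, 0.5): section is a regular 12-gon, circumradius r=5.5 (area = (12/2)·5.500²·sin(360°/12) = 90.75 mm²); Subtracting the remaining from the first: starting from the result so far (383.50 mm²), the r=5.5 cylinder at (12, 0.5) partially overlaps it — only the 58.79 mm² overlap (of its 90.75 mm²) is removed, clipping the outline — area = 324.71 mm². Overall, the cross-section has 2 separate islands. Net area = 324.71 mm².

324.71 mm²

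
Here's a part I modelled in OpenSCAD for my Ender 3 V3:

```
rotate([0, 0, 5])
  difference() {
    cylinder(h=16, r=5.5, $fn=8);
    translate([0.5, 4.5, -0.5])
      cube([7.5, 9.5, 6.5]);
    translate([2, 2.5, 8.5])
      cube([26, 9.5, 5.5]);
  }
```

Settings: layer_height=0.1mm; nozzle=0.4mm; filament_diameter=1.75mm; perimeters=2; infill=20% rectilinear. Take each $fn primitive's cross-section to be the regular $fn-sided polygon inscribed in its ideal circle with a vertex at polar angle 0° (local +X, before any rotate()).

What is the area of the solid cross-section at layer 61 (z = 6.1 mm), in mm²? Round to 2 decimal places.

85.56 mm²

At z = 6.1 mm: the cylinder: section is a regular 8-gon, circumradius r=5.5 (area = (8/2)·5.500²·sin(360°/8) = 85.56 mm²); the cube at (0.5, 4.5) does not reach this height (z outside [-0.5, 6]); the cube at (2, 2.5) is not intersected at this z (z outside [8.5, 14]); Subtracting the remaining from the first: none of the subtracted shapes is present at this height, so the r=5.5 cylinder is unchanged — area = 85.56 mm²; (whole slice rotated 5° about Z — lengths, areas and connectivity unchanged). Overall, the cross-section is a single solid region. Net area = 85.56 mm².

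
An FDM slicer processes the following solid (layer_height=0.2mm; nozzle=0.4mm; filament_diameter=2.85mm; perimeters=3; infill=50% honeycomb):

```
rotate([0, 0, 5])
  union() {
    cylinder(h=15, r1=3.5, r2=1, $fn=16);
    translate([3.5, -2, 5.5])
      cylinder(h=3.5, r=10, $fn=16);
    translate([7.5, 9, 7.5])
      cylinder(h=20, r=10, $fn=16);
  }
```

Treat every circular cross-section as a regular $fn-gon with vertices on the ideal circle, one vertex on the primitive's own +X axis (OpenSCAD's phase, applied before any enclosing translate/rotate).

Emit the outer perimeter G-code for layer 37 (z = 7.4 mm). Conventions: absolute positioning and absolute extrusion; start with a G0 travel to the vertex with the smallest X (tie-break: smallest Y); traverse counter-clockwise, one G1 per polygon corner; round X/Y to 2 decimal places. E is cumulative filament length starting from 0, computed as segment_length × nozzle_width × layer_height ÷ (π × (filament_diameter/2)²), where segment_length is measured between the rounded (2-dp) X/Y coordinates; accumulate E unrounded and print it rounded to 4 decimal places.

At z = 7.4 mm: the cone: at t=0.493 of its height the radius interpolates to r₁+(r₂−r₁)t = 2.267, giving a regular 16-gon of that circumradius; the r=10 cylinder at (3.5, -2) gives a regular 16-gon of circumradius 10 (constant along its height); the cylinder at (7.5, 9) is absent (z outside [7.5, 27.5]); Combining (union): the cone lies entirely inside the r=10 cylinder at (3.5, -2), so the union is just the r=10 cylinder at (3.5, -2) — 1 connected region; (whole slice rotated 5° about Z — lengths, areas and connectivity unchanged). The outline is a single polygon with 16 vertices. Extrusion per mm of travel: 0.4 × 0.2 / (π × 1.425²) = 0.012540. Accumulating E over each segment gives final E = 0.7829.

G0 X-6.30 Y-2.56 Z7.40
G1 X-5.21 Y-6.30 E0.0489
G1 X-2.77 Y-9.35 E0.0978
G1 X0.65 Y-11.22 E0.1467
G1 X4.53 Y-11.65 E0.1957
G1 X8.28 Y-10.56 E0.2446
G1 X11.32 Y-8.12 E0.2935
G1 X13.20 Y-4.69 E0.3426
G1 X13.62 Y-0.82 E0.3914
G1 X12.53 Y2.93 E0.4404
G1 X10.09 Y5.97 E0.4892
G1 X6.67 Y7.85 E0.5382
G1 X2.79 Y8.27 E0.5871
G1 X-0.96 Y7.18 E0.6361
G1 X-4.00 Y4.74 E0.6850
G1 X-5.88 Y1.32 E0.7339
G1 X-6.30 Y-2.56 E0.7829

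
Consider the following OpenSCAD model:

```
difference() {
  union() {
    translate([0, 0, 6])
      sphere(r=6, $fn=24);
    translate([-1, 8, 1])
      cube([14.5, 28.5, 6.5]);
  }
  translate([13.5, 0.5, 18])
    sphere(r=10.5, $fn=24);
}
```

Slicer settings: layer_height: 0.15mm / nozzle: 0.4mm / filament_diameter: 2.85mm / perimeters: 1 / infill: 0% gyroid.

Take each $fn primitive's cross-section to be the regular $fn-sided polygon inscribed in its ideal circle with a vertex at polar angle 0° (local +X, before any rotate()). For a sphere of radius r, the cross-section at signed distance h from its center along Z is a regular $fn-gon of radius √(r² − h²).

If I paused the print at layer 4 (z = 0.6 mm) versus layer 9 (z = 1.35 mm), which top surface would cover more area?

layer 9 (z = 1.35 mm)

Layer 4 (z = 0.6): the r=6 sphere contributes a regular 24-gon of circumradius √(6²−5.4²) = 2.615 (area = (24/2)·2.615²·sin(360°/24) = 21.24 mm²); the cube at (-1, 8) is absent (z outside [1, 7.5]); Combining (union): only the r=6 sphere is present, so the union is just that shape — area = 21.24 mm²; the sphere at (13.5, 0.5) does not reach this height (|z−center|=17.400 > r=10.5); After the difference (first − rest): none of the subtracted shapes is present at this height, so the result so far is unchanged — area = 21.24 mm². So its area = 21.24 mm². Layer 9 (z = 1.35): the sphere: section is a regular 24-gon, circumradius = √(r²−h²) = √(6²−4.65²) = 3.792 (area = (24/2)·3.792²·sin(360°/24) = 44.65 mm²); the cube at (-1, 8) is present — its section is the full 14.5×28.5 rectangle (area 413.25 mm²); Merging all regions: the 2 present regions are separate (no shared area or edge), so areas and boundary lengths simply add and each stays a separate island — area = 457.90 mm²; the sphere at (13.5, 0.5) does not reach this height (|z−center|=16.650 > r=10.5); After the difference (first − rest): none of the subtracted shapes is present at this height, so that combined region is unchanged — area = 457.90 mm². So its area = 457.90 mm². Layer 9 is larger (457.90 vs 21.24 mm²).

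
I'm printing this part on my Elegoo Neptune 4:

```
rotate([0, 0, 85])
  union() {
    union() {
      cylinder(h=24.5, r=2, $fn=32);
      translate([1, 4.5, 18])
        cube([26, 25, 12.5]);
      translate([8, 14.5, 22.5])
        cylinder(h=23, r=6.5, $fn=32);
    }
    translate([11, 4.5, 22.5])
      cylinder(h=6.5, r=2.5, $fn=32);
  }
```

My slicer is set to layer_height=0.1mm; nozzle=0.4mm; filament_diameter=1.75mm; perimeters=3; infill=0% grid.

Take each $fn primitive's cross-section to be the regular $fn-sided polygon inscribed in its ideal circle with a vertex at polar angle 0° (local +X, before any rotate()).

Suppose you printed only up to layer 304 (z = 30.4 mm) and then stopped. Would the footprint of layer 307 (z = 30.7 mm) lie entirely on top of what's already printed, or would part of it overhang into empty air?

entirely on top

Compare the two slices. At z = 30.4: the cylinder is not intersected at this z (z outside [0, 24.5]); the 26×25 cube at (1, 4.5) contributes its full rectangle (area 650.00 mm²); the r=6.5 cylinder at (8, 14.5) contributes a regular 32-gon of circumradius 6.5 (area = (32/2)·6.500²·sin(360°/32) = 131.88 mm²); Combining (union): the r=6.5 cylinder at (8, 14.5) lies entirely inside the 26×25 cube at (1, 4.5), so the union is just the 26×25 cube at (1, 4.5) — area = 650.00 mm²; the cylinder at (11, 4.5) is not intersected at this z (z outside [22.5, 29]); Taking the union: only the result so far is present, so the union is just that shape — area = 650.00 mm²; (rotated 85° about Z; rotation is an isometry so areas/perimeters/island counts are preserved). At z = 30.7: the cylinder is not intersected at this z (z outside [0, 24.5]); the cube at (1, 4.5) is absent (z outside [18, 30.5]); the r=6.5 cylinder at (8, 14.5) gives a regular 32-gon of circumradius 6.5 (constant along its height) (area = (32/2)·6.500²·sin(360°/32) = 131.88 mm²); Taking the union: only the r=6.5 cylinder at (8, 14.5) is present, so the union is just that shape — area = 131.88 mm²; the cylinder at (11, 4.5) does not reach this height (z outside [22.5, 29]); Taking the union: only the result so far is present, so the union is just that shape — area = 131.88 mm²; (whole slice rotated 85° about Z — lengths, areas and connectivity unchanged). Checking containment: the cross-section at z = 30.7 is a subset of the cross-section at z = 30.4.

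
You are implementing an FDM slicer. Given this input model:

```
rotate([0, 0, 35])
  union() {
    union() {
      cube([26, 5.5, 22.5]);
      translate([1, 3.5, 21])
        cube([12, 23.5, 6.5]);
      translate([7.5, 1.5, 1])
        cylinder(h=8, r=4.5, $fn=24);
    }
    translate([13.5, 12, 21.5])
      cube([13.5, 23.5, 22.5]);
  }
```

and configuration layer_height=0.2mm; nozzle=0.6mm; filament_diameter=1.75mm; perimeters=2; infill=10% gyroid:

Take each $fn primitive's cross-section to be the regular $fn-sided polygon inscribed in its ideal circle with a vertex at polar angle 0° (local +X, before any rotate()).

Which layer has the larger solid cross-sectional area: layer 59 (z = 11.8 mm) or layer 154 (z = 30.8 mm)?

layer 154 (z = 30.8 mm)

Layer 59 (z = 11.8): the cube (footprint 26×5.5) is included at this height (area 143.00 mm²); the cube at (1, 3.5) does not reach this height (z outside [21, 27.5]); the cylinder at (7.5, 1.5) is absent (z outside [1, 9]); Merging all regions: only the 26×5.5 cube is present, so the union is just that shape — area = 143.00 mm²; the cube at (13.5, 12) is absent (z outside [21.5, 44]); Taking the union: only that combined region is present, so the union is just that shape — area = 143.00 mm²; (whole slice rotated 35° about Z — lengths, areas and connectivity unchanged). So its area = 143.00 mm². Layer 154 (z = 30.8): the cube is not intersected at this z (z outside [0, 22.5]); the cube at (1, 3.5) is not intersected at this z (z outside [21, 27.5]); the cylinder at (7.5, 1.5) does not reach this height (z outside [1, 9]); Merging all regions: nothing is present at this height; the cube at (13.5, 12) (footprint 13.5×23.5) is included at this height (area 317.25 mm²); Combining (union): only the 13.5×23.5 cube at (13.5, 12) is present, so the union is just that shape — area = 317.25 mm²; (whole slice rotated 35° about Z — lengths, areas and connectivity unchanged). So its area = 317.25 mm². Layer 154 is larger (317.25 vs 143.00 mm²).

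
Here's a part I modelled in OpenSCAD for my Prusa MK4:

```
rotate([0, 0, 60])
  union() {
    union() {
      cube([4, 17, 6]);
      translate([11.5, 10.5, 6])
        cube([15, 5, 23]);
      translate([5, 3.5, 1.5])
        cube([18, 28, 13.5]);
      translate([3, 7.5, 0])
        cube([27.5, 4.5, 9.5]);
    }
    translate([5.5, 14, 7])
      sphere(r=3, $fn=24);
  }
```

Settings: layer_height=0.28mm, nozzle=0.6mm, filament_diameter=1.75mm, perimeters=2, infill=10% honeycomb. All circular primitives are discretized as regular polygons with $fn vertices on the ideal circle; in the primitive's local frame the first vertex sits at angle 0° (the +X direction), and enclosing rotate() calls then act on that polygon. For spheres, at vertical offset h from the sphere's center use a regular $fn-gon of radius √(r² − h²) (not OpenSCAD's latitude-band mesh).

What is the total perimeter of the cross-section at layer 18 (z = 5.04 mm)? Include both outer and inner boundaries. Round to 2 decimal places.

135.55 mm

At z = 5.04 mm: the cube is present — its section is the full 4×17 rectangle (perimeter 42.00 mm); the cube at (11.5, 10.5) is not intersected at this z (z outside [6, 29]); the 18×28 cube at (5, 3.5) contributes its full rectangle (perimeter 92.00 mm); the cube at (3, 7.5) (footprint 27.5×4.5) is included at this height (perimeter 64.00 mm); Merging all regions: the regions partially overlap (shared area 85.50 mm²), so the edge portions inside another operand are dropped and the merged outline is re-measured after clipping — boundary = 142.00 mm; the r=3 sphere at (5.5, 14) slices to a regular 24-gon of circumradius 2.271 (√(r²−h²) with h=1.96 from center) (perimeter = 2·24·2.271·sin(180°/24) = 14.23 mm); Merging all regions: the regions partially overlap (shared area 12.09 mm²), so the edge portions inside another operand are dropped and the merged outline is re-measured after clipping — boundary (outer + 1 inner loop) = 135.55 mm; (rotated 60° about Z; rotation is an isometry so areas/perimeters/island counts are preserved). Overall, the cross-section is one region with 1 hole. Total boundary length (outer + inner) = 135.55 mm.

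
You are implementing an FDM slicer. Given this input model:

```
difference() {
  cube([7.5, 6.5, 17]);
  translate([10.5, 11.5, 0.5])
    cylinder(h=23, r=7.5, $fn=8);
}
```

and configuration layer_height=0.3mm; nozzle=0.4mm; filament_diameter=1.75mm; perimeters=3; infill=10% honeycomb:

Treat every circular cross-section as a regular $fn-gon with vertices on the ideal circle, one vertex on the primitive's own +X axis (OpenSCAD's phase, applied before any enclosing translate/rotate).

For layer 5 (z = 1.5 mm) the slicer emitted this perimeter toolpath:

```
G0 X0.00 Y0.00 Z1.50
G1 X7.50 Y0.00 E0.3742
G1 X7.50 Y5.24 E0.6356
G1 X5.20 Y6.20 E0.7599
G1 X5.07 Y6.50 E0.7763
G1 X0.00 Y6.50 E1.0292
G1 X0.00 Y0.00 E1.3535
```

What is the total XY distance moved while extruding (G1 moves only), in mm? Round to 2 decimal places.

27.13 mm

Sum the Euclidean lengths of each G1 segment: total = 27.13 mm.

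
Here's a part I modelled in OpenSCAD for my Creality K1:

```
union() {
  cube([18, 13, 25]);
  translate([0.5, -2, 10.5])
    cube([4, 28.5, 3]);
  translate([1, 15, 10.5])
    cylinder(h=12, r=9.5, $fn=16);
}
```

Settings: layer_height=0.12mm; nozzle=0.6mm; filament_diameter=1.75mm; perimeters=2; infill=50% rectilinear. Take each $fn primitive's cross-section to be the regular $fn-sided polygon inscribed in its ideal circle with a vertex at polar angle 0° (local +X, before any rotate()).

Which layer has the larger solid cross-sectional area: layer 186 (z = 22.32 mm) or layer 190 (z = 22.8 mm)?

layer 186 (z = 22.32 mm)

Layer 186 (z = 22.32): the cube (footprint 18×13) is included at this height (area 234.00 mm²); the cube at (0.5, -2) is absent (z outside [10.5, 13.5]); the r=9.5 cylinder at (1, 15) gives a regular 16-gon of circumradius 9.5 (constant along its height) (area = (16/2)·9.500²·sin(360°/16) = 276.30 mm²); Combining (union): the regions partially overlap — summed areas 510.30 mm² minus the doubly-counted overlap 57.87 mm² gives 452.42 mm² — area = 452.42 mm². So its area = 452.42 mm². Layer 190 (z = 22.8): the 18×13 cube contributes its full rectangle (area 234.00 mm²); the cube at (0.5, -2) is absent (z outside [10.5, 13.5]); the cylinder at (1, 15) is absent (z outside [10.5, 22.5]); Combining (union): only the 18×13 cube is present, so the union is just that shape — area = 234.00 mm². So its area = 234.00 mm². Layer 186 is larger (452.42 vs 234.00 mm²).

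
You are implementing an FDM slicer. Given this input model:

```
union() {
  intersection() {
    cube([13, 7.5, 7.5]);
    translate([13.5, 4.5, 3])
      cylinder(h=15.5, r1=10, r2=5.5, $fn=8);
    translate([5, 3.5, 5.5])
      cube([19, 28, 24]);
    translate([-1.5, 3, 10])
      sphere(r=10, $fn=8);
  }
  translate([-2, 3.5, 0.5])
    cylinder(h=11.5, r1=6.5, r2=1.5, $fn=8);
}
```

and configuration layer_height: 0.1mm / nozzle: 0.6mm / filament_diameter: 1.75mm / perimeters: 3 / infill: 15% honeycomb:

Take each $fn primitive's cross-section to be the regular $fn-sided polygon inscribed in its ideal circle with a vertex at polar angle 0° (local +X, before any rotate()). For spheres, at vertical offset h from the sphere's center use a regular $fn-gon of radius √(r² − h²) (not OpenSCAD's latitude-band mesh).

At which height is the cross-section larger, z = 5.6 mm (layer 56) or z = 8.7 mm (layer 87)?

Layer 56 (z = 5.6): the cube is present — its section is the full 13×7.5 rectangle (area 97.50 mm²); the cone at (13.5, 4.5) contributes a regular 8-gon of circumradius 9.245 (interpolated between r1=10 and r2=5.5 at t=0.168) (area = (8/2)·9.245²·sin(360°/8) = 241.75 mm²); the cube at (5, 3.5) (footprint 19×28) is included at this height (area 532.00 mm²); the r=10 sphere at (-1.5, 3) slices to a regular 8-gon of circumradius 8.980 (√(r²−h²) with h=4.4 from center) (area = (8/2)·8.980²·sin(360°/8) = 228.08 mm²); Taking the intersection: the cone at (13.5, 4.5) partially overlaps the 13×7.5 cube; clipping to the common part keeps 59.53 mm²; the 19×28 cube at (5, 3.5) partially overlaps the running intersection; clipping to the common part keeps 31.70 mm²; the r=10 sphere at (-1.5, 3) partially overlaps the running intersection; clipping to the common part keeps 5.48 mm² — area = 5.48 mm²; the cone at (-2, 3.5) contributes a regular 8-gon of circumradius 4.283 (interpolated between r1=6.5 and r2=1.5 at t=0.443) (area = (8/2)·4.283²·sin(360°/8) = 51.88 mm²); Merging all regions: the 2 present regions are separate (no shared area or edge), so areas and boundary lengths simply add and each stays a separate island — area = 57.35 mm². So its area = 57.35 mm². Layer 87 (z = 8.7): the cube is absent (z outside [0, 7.5]); the cone at (13.5, 4.5): at t=0.368 of its height the radius interpolates to r₁+(r₂−r₁)t = 8.345, giving a regular 8-gon of that circumradius (area = (8/2)·8.345²·sin(360°/8) = 196.98 mm²); the cube at (5, 3.5) is present — its section is the full 19×28 rectangle (area 532.00 mm²); the r=10 sphere at (-1.5, 3) contributes a regular 8-gon of circumradius √(10²−1.3²) = 9.915 (area = (8/2)·9.915²·sin(360°/8) = 278.06 mm²); After intersecting: at least one operand is absent at this height, so nothing remains; the cone at (-2, 3.5) (r1=6.5→r2=1.5) has section circumradius 2.935 here — a regular 8-gon (area = (8/2)·2.935²·sin(360°/8) = 24.36 mm²); Merging all regions: only the cone at (-2, 3.5) is present, so the union is just that shape — area = 24.36 mm². So its area = 24.36 mm². Layer 56 is larger (57.35 vs 24.36 mm²).

layer 56 (z = 5.6 mm)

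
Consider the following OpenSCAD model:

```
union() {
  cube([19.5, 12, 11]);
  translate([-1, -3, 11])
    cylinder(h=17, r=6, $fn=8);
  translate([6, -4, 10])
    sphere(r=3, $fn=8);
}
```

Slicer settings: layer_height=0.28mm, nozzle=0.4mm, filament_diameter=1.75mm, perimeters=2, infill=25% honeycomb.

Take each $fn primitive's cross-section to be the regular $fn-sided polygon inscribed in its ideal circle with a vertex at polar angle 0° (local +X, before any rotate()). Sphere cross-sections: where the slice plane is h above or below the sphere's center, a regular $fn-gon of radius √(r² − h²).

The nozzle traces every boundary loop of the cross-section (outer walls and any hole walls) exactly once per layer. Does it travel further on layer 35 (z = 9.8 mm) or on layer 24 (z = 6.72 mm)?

layer 35 (z = 9.8 mm)

Layer 35 (z = 9.8): the cube (footprint 19.5×12) is included at this height (perimeter 63.00 mm); the cylinder at (-1, -3) is absent (z outside [11, 28]); the sphere at (6, -4): section is a regular 8-gon, circumradius = √(r²−h²) = √(3²−0.2²) = 2.993 (perimeter = 2·8·2.993·sin(180°/8) = 18.33 mm); Combining (union): the 2 present regions are separate (no shared area or edge), so areas and boundary lengths simply add and each stays a separate island — boundary = 81.33 mm. So its perimeter = 81.33 mm. Layer 24 (z = 6.72): the cube is present — its section is the full 19.5×12 rectangle (perimeter 63.00 mm); the cylinder at (-1, -3) does not reach this height (z outside [11, 28]); the sphere at (6, -4) is absent (|z−center|=3.280 > r=3); Taking the union: only the 19.5×12 cube is present, so the union is just that shape — boundary = 63.00 mm. So its perimeter = 63.00 mm. Layer 35 is larger (81.33 vs 63.00 mm).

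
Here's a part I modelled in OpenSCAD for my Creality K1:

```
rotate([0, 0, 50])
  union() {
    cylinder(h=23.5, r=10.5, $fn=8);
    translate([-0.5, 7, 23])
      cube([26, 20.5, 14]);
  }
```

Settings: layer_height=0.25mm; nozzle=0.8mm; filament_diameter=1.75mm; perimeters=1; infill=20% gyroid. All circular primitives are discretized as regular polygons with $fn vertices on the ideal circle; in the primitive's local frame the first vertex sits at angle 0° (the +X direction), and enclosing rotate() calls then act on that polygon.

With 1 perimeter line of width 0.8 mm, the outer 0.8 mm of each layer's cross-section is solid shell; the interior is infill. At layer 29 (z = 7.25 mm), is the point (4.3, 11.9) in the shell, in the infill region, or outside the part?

At z = 7.25 mm: the cylinder: section is a regular 8-gon, circumradius r=10.5; the cube at (-0.5, 7) does not reach this height (z outside [23, 37]); Taking the union: only the r=10.5 cylinder is present, so the union is just that shape — 1 connected region; (whole slice rotated 50° about Z — lengths, areas and connectivity unchanged). Overall, the cross-section is a single solid region. Undo the 50° rotation: the query point maps to (11.880, 4.355) in the un-rotated model frame. The nearest boundary edge runs (10.50, 0.00)→(7.42, 7.42); distance from the point to it = 2.94 mm. The point is not inside any of the regions above, so it lies outside the cross-section (2.94 mm from the nearest boundary).

outside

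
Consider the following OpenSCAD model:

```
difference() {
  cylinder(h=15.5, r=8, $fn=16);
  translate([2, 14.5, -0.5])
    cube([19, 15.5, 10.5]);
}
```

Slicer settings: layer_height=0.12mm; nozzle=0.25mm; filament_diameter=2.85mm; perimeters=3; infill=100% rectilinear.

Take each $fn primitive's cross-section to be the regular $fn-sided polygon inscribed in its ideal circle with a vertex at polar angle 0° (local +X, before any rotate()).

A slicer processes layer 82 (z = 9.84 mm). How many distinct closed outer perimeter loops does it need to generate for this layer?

At z = 9.84 mm: the r=8 cylinder gives a regular 16-gon of circumradius 8 (constant along its height); the 19×15.5 cube at (2, 14.5) contributes its full rectangle; After the difference (first − rest): starting from the r=8 cylinder, the 19×15.5 cube at (2, 14.5) misses the remaining region (no effect) — 1 connected region. The result has 1 disconnected region.

1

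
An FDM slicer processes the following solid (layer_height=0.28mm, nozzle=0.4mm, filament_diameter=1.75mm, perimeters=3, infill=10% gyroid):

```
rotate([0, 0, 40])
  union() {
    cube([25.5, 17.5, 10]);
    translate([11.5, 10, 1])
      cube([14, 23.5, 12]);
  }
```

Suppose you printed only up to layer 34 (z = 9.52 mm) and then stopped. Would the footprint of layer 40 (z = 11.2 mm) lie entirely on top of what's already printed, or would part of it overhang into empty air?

Compare the two slices. At z = 9.52: the 25.5×17.5 cube contributes its full rectangle (area 446.25 mm²); the cube at (11.5, 10) is present — its section is the full 14×23.5 rectangle (area 329.00 mm²); Combining (union): the regions partially overlap — summed areas 775.25 mm² minus the doubly-counted overlap 105.00 mm² gives 670.25 mm² — area = 670.25 mm²; (whole slice rotated 40° about Z — lengths, areas and connectivity unchanged). At z = 11.2: the cube is absent (z outside [0, 10]); the 14×23.5 cube at (11.5, 10) contributes its full rectangle (area 329.00 mm²); Combining (union): only the 14×23.5 cube at (11.5, 10) is present, so the union is just that shape — area = 329.00 mm²; (whole slice rotated 40° about Z — lengths, areas and connectivity unchanged). Checking containment: the cross-section at z = 11.2 is a subset of the cross-section at z = 9.52.

entirely on top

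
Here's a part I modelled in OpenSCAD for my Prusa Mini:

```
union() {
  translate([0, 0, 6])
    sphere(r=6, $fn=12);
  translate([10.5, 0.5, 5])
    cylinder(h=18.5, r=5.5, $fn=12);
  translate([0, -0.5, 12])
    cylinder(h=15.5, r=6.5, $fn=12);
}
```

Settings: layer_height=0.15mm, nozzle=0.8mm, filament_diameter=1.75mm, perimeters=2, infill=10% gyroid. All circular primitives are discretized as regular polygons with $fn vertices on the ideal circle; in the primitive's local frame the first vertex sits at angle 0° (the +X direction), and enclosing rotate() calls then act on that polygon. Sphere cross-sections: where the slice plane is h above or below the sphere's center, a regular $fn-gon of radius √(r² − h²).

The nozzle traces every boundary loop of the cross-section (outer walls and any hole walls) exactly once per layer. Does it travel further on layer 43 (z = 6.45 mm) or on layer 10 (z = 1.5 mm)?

Layer 43 (z = 6.45): the r=6 sphere contributes a regular 12-gon of circumradius √(6²−0.45²) = 5.983 (perimeter = 2·12·5.983·sin(180°/12) = 37.16 mm); the cylinder at (10.5, 0.5): section is a regular 12-gon, circumradius r=5.5 (perimeter = 2·12·5.500·sin(180°/12) = 34.16 mm); the cylinder at (0, -0.5) is not intersected at this z (z outside [12, 27.5]); Combining (union): the regions partially overlap (shared area 1.77 mm²), so the edge portions inside another operand are dropped and the merged outline is re-measured after clipping — boundary = 63.73 mm. So its perimeter = 63.73 mm. Layer 10 (z = 1.5): the r=6 sphere contributes a regular 12-gon of circumradius √(6²−4.5²) = 3.969 (perimeter = 2·12·3.969·sin(180°/12) = 24.65 mm); the cylinder at (10.5, 0.5) is absent (z outside [5, 23.5]); the cylinder at (0, -0.5) is absent (z outside [12, 27.5]); Combining (union): only the r=6 sphere is present, so the union is just that shape — boundary = 24.65 mm. So its perimeter = 24.65 mm. Layer 43 is larger (63.73 vs 24.65 mm).

layer 43 (z = 6.45 mm)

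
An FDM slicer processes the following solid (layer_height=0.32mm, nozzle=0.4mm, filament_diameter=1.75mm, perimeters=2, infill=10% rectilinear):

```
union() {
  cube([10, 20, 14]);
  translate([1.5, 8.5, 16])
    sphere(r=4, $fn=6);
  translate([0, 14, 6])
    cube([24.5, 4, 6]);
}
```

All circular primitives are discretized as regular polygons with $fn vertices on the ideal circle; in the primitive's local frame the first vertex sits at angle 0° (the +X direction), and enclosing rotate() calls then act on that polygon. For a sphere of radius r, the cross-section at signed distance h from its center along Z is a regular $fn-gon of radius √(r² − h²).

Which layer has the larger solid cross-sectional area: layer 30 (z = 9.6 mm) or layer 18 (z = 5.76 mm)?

layer 30 (z = 9.6 mm)

Layer 30 (z = 9.6): the 10×20 cube contributes its full rectangle (area 200.00 mm²); the sphere at (1.5, 8.5) is absent (|z−center|=6.400 > r=4); the cube at (0, 14) (footprint 24.5×4) is included at this height (area 98.00 mm²); Merging all regions: the regions partially overlap — summed areas 298.00 mm² minus the doubly-counted overlap 40.00 mm² gives 258.00 mm² — area = 258.00 mm². So its area = 258.00 mm². Layer 18 (z = 5.76): the cube is present — its section is the full 10×20 rectangle (area 200.00 mm²); the sphere at (1.5, 8.5) is not intersected at this z (|z−center|=10.240 > r=4); the cube at (0, 14) does not reach this height (z outside [6, 12]); Merging all regions: only the 10×20 cube is present, so the union is just that shape — area = 200.00 mm². So its area = 200.00 mm². Layer 30 is larger (258.00 vs 200.00 mm²).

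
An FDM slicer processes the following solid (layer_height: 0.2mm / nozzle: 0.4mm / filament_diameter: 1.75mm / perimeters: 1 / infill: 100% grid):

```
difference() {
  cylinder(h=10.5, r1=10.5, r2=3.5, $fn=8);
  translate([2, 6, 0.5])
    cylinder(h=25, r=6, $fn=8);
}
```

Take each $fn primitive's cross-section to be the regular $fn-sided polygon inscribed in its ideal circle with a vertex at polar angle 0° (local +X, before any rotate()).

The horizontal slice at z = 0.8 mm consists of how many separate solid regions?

1

At z = 0.8 mm: the cone contributes a regular 8-gon of circumradius 9.967 (interpolated between r1=10.5 and r2=3.5 at t=0.076); the r=6 cylinder at (2, 6) gives a regular 8-gon of circumradius 6 (constant along its height); Taking the first minus the rest: starting from the cone, the r=6 cylinder at (2, 6) partially overlaps it — only the 79.86 mm² overlap (of its 101.82 mm²) is removed, clipping the outline — 1 connected region. The result has 1 disconnected region.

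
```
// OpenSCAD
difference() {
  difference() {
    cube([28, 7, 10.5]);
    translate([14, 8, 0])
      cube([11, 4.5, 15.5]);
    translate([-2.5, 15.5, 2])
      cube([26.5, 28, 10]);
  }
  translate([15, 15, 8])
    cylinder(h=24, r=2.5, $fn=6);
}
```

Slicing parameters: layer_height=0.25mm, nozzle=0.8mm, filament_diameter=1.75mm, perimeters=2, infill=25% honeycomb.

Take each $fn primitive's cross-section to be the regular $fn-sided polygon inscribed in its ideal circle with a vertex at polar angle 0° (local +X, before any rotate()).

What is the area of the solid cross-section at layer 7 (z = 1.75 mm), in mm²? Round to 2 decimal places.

At z = 1.75 mm: the 28×7 cube contributes its full rectangle (area 196.00 mm²); the cube at (14, 8) is present — its section is the full 11×4.5 rectangle (area 49.50 mm²); the cube at (-2.5, 15.5) is absent (z outside [2, 12]); Taking the first minus the rest: starting from the 28×7 cube (196.00 mm²), the 11×4.5 cube at (14, 8) misses the remaining region (no effect) — area = 196.00 mm²; the cylinder at (15, 15) is not intersected at this z (z outside [8, 32]); Taking the first minus the rest: none of the subtracted shapes is present at this height, so that combined region is unchanged — area = 196.00 mm². Overall, the cross-section is a single solid region. Net area = 196.00 mm².

196.00 mm²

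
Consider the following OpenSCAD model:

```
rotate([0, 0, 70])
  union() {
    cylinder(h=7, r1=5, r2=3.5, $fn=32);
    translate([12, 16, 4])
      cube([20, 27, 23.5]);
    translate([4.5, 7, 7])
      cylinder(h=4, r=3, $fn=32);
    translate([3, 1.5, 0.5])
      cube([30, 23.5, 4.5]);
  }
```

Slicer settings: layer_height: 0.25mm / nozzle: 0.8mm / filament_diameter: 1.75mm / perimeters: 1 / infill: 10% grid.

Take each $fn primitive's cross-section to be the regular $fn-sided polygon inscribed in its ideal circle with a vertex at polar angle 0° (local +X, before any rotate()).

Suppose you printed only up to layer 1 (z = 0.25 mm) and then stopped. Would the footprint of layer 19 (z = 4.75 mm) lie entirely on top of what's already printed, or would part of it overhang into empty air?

part overhangs

Compare the two slices. At z = 0.25: the cone contributes a regular 32-gon of circumradius 4.946 (interpolated between r1=5 and r2=3.5 at t=0.036) (area = (32/2)·4.946²·sin(360°/32) = 76.37 mm²); the cube at (12, 16) is absent (z outside [4, 27.5]); the cylinder at (4.5, 7) is absent (z outside [7, 11]); the cube at (3, 1.5) does not reach this height (z outside [0.5, 5]); Combining (union): only the cone is present, so the union is just that shape — area = 76.37 mm²; (rotated 70° about Z; rotation is an isometry so areas/perimeters/island counts are preserved). At z = 4.75: the cone (r1=5→r2=3.5) has section circumradius 3.982 here — a regular 32-gon (area = (32/2)·3.982²·sin(360°/32) = 49.50 mm²); the 20×27 cube at (12, 16) contributes its full rectangle (area 540.00 mm²); the cylinder at (4.5, 7) is not intersected at this z (z outside [7, 11]); the cube at (3, 1.5) (footprint 30×23.5) is included at this height (area 705.00 mm²); Combining (union): the regions partially overlap — summed areas 1294.50 mm² minus the doubly-counted overlap 180.42 mm² gives 1114.08 mm² — area = 1114.08 mm²; (whole slice rotated 70° about Z — lengths, areas and connectivity unchanged). Checking containment: at z = 4.75 the cross-section extends beyond the z = 0.25 cross-section by about 1062.51 mm².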